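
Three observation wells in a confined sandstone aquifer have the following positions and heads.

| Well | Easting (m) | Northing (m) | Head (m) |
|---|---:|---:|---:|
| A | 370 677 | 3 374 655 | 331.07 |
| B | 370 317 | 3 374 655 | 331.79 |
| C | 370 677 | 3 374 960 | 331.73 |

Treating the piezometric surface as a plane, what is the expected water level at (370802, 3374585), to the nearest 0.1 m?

330.7 m

∂h/∂x = (331.79 − 331.07) / (370317 − 370677) = -0.002000
∂h/∂y = (331.73 − 331.07) / (3374960 − 3374655) = +0.002164
h(370802, 3374585) = 331.07 + (-0.002000)·(125) + (+0.002164)·(-70) = 331.07 -0.250 -0.151 = 330.669 m.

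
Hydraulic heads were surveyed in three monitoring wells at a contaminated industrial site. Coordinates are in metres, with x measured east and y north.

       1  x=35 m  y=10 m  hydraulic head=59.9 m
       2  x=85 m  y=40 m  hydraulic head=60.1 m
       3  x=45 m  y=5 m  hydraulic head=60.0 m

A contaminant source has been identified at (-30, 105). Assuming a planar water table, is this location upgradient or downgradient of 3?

downgradient

Differences from 1: to 2 (Δx, Δy, Δh) = (50, 30, +0.2); to 3 = (10, -5, +0.1).
Solve a·Δx + b·Δy = Δh: det = 50·(-5) − 10·30 = -550.
∂h/∂x = [(+0.2)·(-5) − (+0.1)·30] / -550 = +0.007273
∂h/∂y = [50·(+0.1) − 10·(+0.2)] / -550 = -0.005455
Head at (-30, 105) = 59.9 + (+0.007273)·(-65) + (-0.005455)·(95) = 58.91 m.
That is lower than the 60.0 m at 3, so the point is downgradient.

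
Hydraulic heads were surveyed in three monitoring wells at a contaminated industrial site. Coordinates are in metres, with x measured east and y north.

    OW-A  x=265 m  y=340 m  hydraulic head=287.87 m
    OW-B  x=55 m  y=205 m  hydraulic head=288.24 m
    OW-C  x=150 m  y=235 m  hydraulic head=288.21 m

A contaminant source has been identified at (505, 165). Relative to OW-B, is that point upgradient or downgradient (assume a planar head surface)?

upgradient

Taking OW-A as reference: OW-B−OW-A = (-210, -135, +0.37); OW-C−OW-A = (-115, -105, +0.34).
Determinant of the coordinate differences = (-210)·(-105) − (-115)·(-135) = 6525.
∂h/∂x = [(+0.37)·(-105) − (+0.34)·(-135)] / 6525 = +0.001080
∂h/∂y = [(-210)·(+0.34) − (-115)·(+0.37)] / 6525 = -0.004421
Head at (505, 165) = 287.87 + (+0.001080)·(240) + (-0.004421)·(-175) = 288.90 m.
That is higher than the 288.24 m at OW-B, so the point is upgradient.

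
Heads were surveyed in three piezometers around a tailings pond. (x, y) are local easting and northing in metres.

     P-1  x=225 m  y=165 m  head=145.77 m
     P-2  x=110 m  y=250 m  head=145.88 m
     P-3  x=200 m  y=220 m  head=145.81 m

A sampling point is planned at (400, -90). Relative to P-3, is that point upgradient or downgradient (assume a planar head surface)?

downgradient

Three-point gradient (reference P-1): Δ to P-2 = (-115, 85, +0.11), Δ to P-3 = (-25, 55, +0.04).
∂h/∂x = -0.0006310, ∂h/∂y = +0.0004405 (det = -4200).
Head at (400, -90) = 145.77 + (-0.0006310)·(175) + (+0.0004405)·(-255) = 145.55 m.
That is lower than the 145.81 m at P-3, so the point is downgradient.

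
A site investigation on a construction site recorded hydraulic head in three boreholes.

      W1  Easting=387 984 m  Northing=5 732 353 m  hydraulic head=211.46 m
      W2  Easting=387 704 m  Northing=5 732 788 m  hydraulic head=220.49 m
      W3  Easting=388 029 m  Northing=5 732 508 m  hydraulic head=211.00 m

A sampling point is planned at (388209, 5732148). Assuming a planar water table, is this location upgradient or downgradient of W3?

downgradient

With h = a·x + b·y + c and W1 as origin, the differences give:
  (-280)·a + 435·b = +9.03
  45·a + 155·b = -0.46
Eliminate b (×155 and ×435, subtract): -62975·a = 1599.750 → a = ∂h/∂x = -0.02540
Back-substitute: b = ∂h/∂y = +0.004407.
Head at (388209, 5732148) = 211.46 + (-0.02540)·(225) + (+0.004407)·(-205) = 204.84 m.
That is lower than the 211.00 m at W3, so the point is downgradient.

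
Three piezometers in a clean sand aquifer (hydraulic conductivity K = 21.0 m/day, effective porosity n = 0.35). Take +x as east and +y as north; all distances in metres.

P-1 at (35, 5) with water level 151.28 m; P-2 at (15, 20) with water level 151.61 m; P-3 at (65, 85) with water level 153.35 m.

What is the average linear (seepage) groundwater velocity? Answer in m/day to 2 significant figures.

Differences from P-1: to P-2 (Δx, Δy, Δh) = (-20, 15, +0.33); to P-3 = (30, 80, +2.07).
Determinant of the coordinate differences = (-20)·80 − 30·15 = -2050.
∂h/∂x = [(+0.33)·80 − (+2.07)·15] / -2050 = +0.002268
∂h/∂y = [(-20)·(+2.07) − 30·(+0.33)] / -2050 = +0.02502
|∇h| = √(0.002268² + 0.02502²) = 0.02512
Seepage velocity v = K·i/n = 21.0 × 0.02512 / 0.35 = 1.507 m/day.

1.5 m/day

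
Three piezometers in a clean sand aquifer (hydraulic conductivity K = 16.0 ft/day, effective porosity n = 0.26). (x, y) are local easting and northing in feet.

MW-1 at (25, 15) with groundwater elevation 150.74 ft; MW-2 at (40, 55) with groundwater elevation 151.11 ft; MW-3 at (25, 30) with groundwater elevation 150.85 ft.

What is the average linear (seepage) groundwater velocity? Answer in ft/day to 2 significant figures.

0.55 ft/day

Taking MW-1 as reference: MW-2−MW-1 = (15, 40, +0.37); MW-3−MW-1 = (0, 15, +0.11).
Solve a·Δx + b·Δy = Δh: det = 15·15 − 0·40 = 225.
∂h/∂x = [(+0.37)·15 − (+0.11)·40] / 225 = +0.005111
∂h/∂y = [15·(+0.11) − 0·(+0.37)] / 225 = +0.007333
|∇h| = √(0.005111² + 0.007333²) = 0.008938
Seepage velocity v = K·i/n = 16.0 × 0.008938 / 0.26 = 0.55 ft/day.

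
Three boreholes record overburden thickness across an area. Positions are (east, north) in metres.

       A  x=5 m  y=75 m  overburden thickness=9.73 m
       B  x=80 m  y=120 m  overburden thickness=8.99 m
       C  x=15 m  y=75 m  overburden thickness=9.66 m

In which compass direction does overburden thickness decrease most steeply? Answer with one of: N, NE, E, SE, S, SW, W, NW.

Taking A as reference: B−A = (75, 45, -0.74); C−A = (10, 0, -0.07).
Solve a·Δx + b·Δy = Δd: det = 75·0 − 10·45 = -450.
∂d/∂x = [(-0.74)·0 − (-0.07)·45] / -450 = -0.007000
∂d/∂y = [75·(-0.07) − 10·(-0.74)] / -450 = -0.004778
Steepest decrease is along −∇f = (+0.007000 E, +0.004778 N) → northeast.

NE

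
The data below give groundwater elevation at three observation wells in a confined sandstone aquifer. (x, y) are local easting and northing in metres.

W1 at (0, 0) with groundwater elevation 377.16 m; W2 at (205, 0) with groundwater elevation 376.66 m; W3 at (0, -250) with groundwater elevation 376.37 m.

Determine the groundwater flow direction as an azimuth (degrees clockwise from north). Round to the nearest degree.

142°

∂h/∂x = (376.66 − 377.16) / (205 − 0) = -0.002439
∂h/∂y = (376.37 − 377.16) / (-250 − 0) = +0.003160
Flow direction (−∇h) has components (+0.002439 E, -0.003160 N).
Azimuth = atan2(E, N) = atan2(+0.002439, -0.003160) = 142.3° ≈ 142°.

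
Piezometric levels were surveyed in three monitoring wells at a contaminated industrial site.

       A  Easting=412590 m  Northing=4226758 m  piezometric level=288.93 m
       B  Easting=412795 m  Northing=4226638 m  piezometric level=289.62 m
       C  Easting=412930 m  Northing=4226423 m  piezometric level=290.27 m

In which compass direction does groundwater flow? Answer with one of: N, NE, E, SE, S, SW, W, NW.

Taking A as reference: B−A = (205, -120, +0.69); C−A = (340, -335, +1.34).
Solve a·Δx + b·Δy = Δh: det = 205·(-335) − 340·(-120) = -27875.
∂h/∂x = [(+0.69)·(-335) − (+1.34)·(-120)] / -27875 = +0.002524
∂h/∂y = [205·(+1.34) − 340·(+0.69)] / -27875 = -0.001439
Flow = −∇h = (-0.002524 east, +0.001439 north), which points northwest.

NW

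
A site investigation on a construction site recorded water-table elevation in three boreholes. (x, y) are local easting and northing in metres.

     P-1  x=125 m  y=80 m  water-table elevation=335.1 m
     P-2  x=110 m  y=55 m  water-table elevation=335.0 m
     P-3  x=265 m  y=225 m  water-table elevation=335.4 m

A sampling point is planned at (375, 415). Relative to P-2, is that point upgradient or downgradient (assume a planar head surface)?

upgradient

Taking P-1 as reference: P-2−P-1 = (-15, -25, -0.1); P-3−P-1 = (140, 145, +0.3).
Determinant of the coordinate differences = (-15)·145 − 140·(-25) = 1325.
∂h/∂x = [(-0.1)·145 − (+0.3)·(-25)] / 1325 = -0.005283
∂h/∂y = [(-15)·(+0.3) − 140·(-0.1)] / 1325 = +0.007170
Head at (375, 415) = 335.1 + (-0.005283)·(250) + (+0.007170)·(335) = 336.18 m.
That is higher than the 335.0 m at P-2, so the point is upgradient.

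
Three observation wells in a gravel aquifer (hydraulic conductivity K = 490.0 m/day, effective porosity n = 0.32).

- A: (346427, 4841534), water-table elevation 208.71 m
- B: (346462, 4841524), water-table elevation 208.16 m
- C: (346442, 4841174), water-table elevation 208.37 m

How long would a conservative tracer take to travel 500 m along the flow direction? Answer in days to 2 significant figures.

21 days

Differences from A: to B (Δx, Δy, Δh) = (35, -10, -0.55); to C = (15, -360, -0.34).
Determinant of the coordinate differences = 35·(-360) − 15·(-10) = -12450.
∂h/∂x = [(-0.55)·(-360) − (-0.34)·(-10)] / -12450 = -0.01563
∂h/∂y = [35·(-0.34) − 15·(-0.55)] / -12450 = +0.0002932
|∇h| = √(-0.01563² + 0.0002932²) = 0.01563
Seepage velocity v = K·i/n = 490.0 × 0.01563 / 0.32 = 23.93 m/day.
t = 500 / 23.93 = 20.89 days.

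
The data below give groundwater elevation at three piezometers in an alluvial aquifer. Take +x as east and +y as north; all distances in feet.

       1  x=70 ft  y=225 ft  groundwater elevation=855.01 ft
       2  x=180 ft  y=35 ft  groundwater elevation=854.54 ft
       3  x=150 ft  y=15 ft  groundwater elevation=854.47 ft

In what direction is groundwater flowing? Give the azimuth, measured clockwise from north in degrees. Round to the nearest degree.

190°

With h = a·x + b·y + c and 1 as origin, the differences give:
  110·a + (-190)·b = -0.47
  80·a + (-210)·b = -0.54
Eliminate b (×(-210) and ×(-190), subtract): -7900·a = -3.900 → a = ∂h/∂x = +0.0004937
Back-substitute: b = ∂h/∂y = +0.002759.
Flow direction (−∇h) has components (-0.0004937 E, -0.002759 N).
Azimuth = atan2(E, N) = atan2(-0.0004937, -0.002759) = 190.1° ≈ 190°.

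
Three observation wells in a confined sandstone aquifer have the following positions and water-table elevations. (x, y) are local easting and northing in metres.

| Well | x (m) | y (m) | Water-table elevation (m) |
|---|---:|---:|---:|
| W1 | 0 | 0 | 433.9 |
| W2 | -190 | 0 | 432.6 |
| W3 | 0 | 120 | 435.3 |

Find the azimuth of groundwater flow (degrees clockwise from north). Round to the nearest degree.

∂h/∂x = (432.6 − 433.9) / (-190 − 0) = +0.006842
∂h/∂y = (435.3 − 433.9) / (120 − 0) = +0.01167
Flow direction (−∇h) has components (-0.006842 E, -0.01167 N).
Azimuth = atan2(E, N) = atan2(-0.006842, -0.01167) = 210.4° ≈ 210°.

210°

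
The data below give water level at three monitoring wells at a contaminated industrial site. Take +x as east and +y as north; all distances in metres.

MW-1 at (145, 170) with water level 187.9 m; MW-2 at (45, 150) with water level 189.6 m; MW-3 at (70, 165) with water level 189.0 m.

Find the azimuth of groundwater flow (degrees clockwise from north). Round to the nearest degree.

038°

With h = a·x + b·y + c and MW-1 as origin, the differences give:
  (-100)·a + (-20)·b = +1.7
  (-75)·a + (-5)·b = +1.1
Eliminate b (×(-5) and ×(-20), subtract): -1000·a = 13.50 → a = ∂h/∂x = -0.01350
Back-substitute: b = ∂h/∂y = -0.01750.
Flow direction (−∇h) has components (+0.01350 E, +0.01750 N).
Azimuth = atan2(E, N) = atan2(+0.01350, +0.01750) = 37.6° ≈ 038°.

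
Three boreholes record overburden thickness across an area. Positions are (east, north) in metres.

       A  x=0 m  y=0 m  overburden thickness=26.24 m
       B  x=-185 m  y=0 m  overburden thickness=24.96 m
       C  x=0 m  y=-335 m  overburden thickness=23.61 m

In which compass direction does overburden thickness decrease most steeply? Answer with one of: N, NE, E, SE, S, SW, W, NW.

∂d/∂x = (24.96 − 26.24) / (-185 − 0) = +0.006919
∂d/∂y = (23.61 − 26.24) / (-335 − 0) = +0.007851
Steepest decrease is along −∇f = (-0.006919 E, -0.007851 N) → southwest.

SW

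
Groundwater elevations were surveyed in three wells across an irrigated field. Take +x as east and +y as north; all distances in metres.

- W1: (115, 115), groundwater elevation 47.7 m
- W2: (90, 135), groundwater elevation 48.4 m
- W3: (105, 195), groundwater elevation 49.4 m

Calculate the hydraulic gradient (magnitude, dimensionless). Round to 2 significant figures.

Three-point gradient (reference W1): Δ to W2 = (-25, 20, +0.7), Δ to W3 = (-10, 80, +1.7).
∂h/∂x = -0.01222, ∂h/∂y = +0.01972 (det = -1800).
|∇h| = √(-0.01222² + 0.01972²) = 0.0232

0.023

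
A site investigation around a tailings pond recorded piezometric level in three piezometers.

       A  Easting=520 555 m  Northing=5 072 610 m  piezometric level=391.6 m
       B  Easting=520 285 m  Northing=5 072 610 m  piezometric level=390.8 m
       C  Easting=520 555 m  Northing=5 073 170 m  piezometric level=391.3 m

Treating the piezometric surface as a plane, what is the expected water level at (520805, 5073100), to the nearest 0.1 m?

392.1 m

∂h/∂x = (390.8 − 391.6) / (520285 − 520555) = +0.002963
∂h/∂y = (391.3 − 391.6) / (5073170 − 5072610) = -0.0005357
h(520805, 5073100) = 391.6 + (+0.002963)·(250) + (-0.0005357)·(490) = 391.6 +0.741 -0.263 = 392.078 m.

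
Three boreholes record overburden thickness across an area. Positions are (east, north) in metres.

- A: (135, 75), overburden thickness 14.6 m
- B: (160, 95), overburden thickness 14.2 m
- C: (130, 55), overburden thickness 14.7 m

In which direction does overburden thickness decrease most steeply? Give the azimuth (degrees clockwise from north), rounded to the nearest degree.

085°

Differences from A: to B (Δx, Δy, Δh) = (25, 20, -0.4); to C = (-5, -20, +0.1).
Determinant of the coordinate differences = 25·(-20) − (-5)·20 = -400.
∂d/∂x = [(-0.4)·(-20) − (+0.1)·20] / -400 = -0.01500
∂d/∂y = [25·(+0.1) − (-5)·(-0.4)] / -400 = -0.001250
Steepest decrease is along −∇f: components (+0.01500 E, +0.001250 N).
Azimuth = atan2(+0.01500, +0.001250) = 85.2° ≈ 085°.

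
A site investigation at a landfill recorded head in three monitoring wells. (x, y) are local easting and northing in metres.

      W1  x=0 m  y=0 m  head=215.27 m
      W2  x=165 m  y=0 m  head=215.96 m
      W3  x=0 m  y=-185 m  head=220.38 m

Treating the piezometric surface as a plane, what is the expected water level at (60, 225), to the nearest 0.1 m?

209.3 m

∂h/∂x = (215.96 − 215.27) / (165 − 0) = +0.004182
∂h/∂y = (220.38 − 215.27) / (-185 − 0) = -0.02762
h(60, 225) = 215.27 + (+0.004182)·(60) + (-0.02762)·(225) = 215.27 +0.251 -6.215 = 209.306 m.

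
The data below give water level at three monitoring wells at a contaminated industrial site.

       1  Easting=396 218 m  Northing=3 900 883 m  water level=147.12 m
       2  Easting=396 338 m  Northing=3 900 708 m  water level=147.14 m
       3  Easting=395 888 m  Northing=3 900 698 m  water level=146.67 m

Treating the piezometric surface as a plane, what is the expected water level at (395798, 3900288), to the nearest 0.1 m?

Taking 1 as reference: 2−1 = (120, -175, +0.02); 3−1 = (-330, -185, -0.45).
Determinant of the coordinate differences = 120·(-185) − (-330)·(-175) = -79950.
∂h/∂x = [(+0.02)·(-185) − (-0.45)·(-175)] / -79950 = +0.001031
∂h/∂y = [120·(-0.45) − (-330)·(+0.02)] / -79950 = +0.0005929
h(395798, 3900288) = 147.12 + (+0.001031)·(-420) + (+0.0005929)·(-595) = 147.12 -0.433 -0.353 = 146.334 m.

146.3 m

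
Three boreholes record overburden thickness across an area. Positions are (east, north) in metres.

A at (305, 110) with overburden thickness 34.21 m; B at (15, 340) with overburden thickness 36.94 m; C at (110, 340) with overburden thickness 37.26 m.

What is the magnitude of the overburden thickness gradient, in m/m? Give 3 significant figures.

0.0165 m/m

Differences from A: to B (Δx, Δy, Δh) = (-290, 230, +2.73); to C = (-195, 230, +3.05).
Solve a·Δx + b·Δy = Δd: det = (-290)·230 − (-195)·230 = -21850.
∂d/∂x = [(+2.73)·230 − (+3.05)·230] / -21850 = +0.003368
∂d/∂y = [(-290)·(+3.05) − (-195)·(+2.73)] / -21850 = +0.01612
|∇f| = √(0.003368² + 0.01612²) = 0.01647 m/m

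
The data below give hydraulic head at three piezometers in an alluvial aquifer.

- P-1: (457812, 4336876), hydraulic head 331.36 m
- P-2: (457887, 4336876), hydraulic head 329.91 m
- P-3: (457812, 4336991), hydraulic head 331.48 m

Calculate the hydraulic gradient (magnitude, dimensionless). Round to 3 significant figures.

0.0194

∂h/∂x = (329.91 − 331.36) / (457887 − 457812) = -0.01933
∂h/∂y = (331.48 − 331.36) / (4336991 − 4336876) = +0.001043
|∇h| = √(-0.01933² + 0.001043²) = 0.01936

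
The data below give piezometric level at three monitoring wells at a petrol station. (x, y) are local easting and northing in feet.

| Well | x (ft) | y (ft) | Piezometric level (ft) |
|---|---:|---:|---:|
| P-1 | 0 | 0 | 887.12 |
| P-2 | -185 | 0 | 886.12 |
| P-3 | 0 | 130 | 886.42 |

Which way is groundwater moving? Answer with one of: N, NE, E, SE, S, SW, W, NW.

NW

∂h/∂x = (886.12 − 887.12) / (-185 − 0) = +0.005405
∂h/∂y = (886.42 − 887.12) / (130 − 0) = -0.005385
Flow = −∇h = (-0.005405 east, +0.005385 north), which points northwest.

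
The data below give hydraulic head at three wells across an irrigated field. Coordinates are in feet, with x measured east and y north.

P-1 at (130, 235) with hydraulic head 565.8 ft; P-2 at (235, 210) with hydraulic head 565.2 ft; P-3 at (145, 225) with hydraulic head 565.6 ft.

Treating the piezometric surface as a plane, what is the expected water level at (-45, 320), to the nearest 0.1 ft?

With h = a·x + b·y + c and P-1 as origin, the differences give:
  105·a + (-25)·b = -0.6
  15·a + (-10)·b = -0.2
Eliminate b (×(-10) and ×(-25), subtract): -675·a = 1.00 → a = ∂h/∂x = -0.001481
Back-substitute: b = ∂h/∂y = +0.01778.
h(-45, 320) = 565.8 + (-0.001481)·(-175) + (+0.01778)·(85) = 565.8 +0.259 +1.511 = 567.570 ft.

567.6 ft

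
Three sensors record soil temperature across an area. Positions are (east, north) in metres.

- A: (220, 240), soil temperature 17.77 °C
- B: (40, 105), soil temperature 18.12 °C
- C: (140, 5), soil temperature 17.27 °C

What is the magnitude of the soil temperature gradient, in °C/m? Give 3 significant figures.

Three-point gradient (reference A): Δ to B = (-180, -135, +0.35), Δ to C = (-80, -235, -0.50).
∂T/∂x = -0.004754, ∂T/∂y = +0.003746 (det = 31500).
|∇f| = √(-0.004754² + 0.003746²) = 0.006053 °C/m

0.00605 °C/m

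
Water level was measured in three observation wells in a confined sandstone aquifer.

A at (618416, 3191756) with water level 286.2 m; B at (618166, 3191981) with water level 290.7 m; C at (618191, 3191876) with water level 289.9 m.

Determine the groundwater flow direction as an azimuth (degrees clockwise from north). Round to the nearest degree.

107°

Differences from A: to B (Δx, Δy, Δh) = (-250, 225, +4.5); to C = (-225, 120, +3.7).
Solve a·Δx + b·Δy = Δh: det = (-250)·120 − (-225)·225 = 20625.
∂h/∂x = [(+4.5)·120 − (+3.7)·225] / 20625 = -0.01418
∂h/∂y = [(-250)·(+3.7) − (-225)·(+4.5)] / 20625 = +0.004242
Flow direction (−∇h) has components (+0.01418 E, -0.004242 N).
Azimuth = atan2(E, N) = atan2(+0.01418, -0.004242) = 106.7° ≈ 107°.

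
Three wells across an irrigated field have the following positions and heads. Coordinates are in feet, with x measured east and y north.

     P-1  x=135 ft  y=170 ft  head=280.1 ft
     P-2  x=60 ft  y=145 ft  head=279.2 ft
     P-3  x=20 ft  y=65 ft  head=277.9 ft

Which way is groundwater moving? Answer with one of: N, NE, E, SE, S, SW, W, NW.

With h = a·x + b·y + c and P-1 as origin, the differences give:
  (-75)·a + (-25)·b = -0.9
  (-115)·a + (-105)·b = -2.2
Eliminate b (×(-105) and ×(-25), subtract): 5000·a = 39.50 → a = ∂h/∂x = +0.007900
Back-substitute: b = ∂h/∂y = +0.01230.
Flow = −∇h = (-0.007900 east, -0.01230 north), which points southwest.

SW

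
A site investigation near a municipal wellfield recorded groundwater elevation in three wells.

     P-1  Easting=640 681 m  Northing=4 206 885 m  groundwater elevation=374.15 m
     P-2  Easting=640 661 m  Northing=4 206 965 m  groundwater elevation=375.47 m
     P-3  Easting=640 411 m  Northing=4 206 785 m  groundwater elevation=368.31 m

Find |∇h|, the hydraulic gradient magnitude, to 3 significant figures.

With h = a·x + b·y + c and P-1 as origin, the differences give:
  (-20)·a + 80·b = +1.32
  (-270)·a + (-100)·b = -5.84
Eliminate b (×(-100) and ×80, subtract): 23600·a = 335.200 → a = ∂h/∂x = +0.01420
Back-substitute: b = ∂h/∂y = +0.02005.
|∇h| = √(0.01420² + 0.02005²) = 0.02457

0.0246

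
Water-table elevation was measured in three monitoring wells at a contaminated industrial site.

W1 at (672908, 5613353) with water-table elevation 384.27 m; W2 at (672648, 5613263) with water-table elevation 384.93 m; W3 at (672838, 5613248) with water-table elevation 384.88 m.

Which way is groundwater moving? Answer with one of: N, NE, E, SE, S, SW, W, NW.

Taking W1 as reference: W2−W1 = (-260, -90, +0.66); W3−W1 = (-70, -105, +0.61).
Determinant of the coordinate differences = (-260)·(-105) − (-70)·(-90) = 21000.
∂h/∂x = [(+0.66)·(-105) − (+0.61)·(-90)] / 21000 = -0.0006857
∂h/∂y = [(-260)·(+0.61) − (-70)·(+0.66)] / 21000 = -0.005352
Flow = −∇h = (+0.0006857 east, +0.005352 north), which points north.

N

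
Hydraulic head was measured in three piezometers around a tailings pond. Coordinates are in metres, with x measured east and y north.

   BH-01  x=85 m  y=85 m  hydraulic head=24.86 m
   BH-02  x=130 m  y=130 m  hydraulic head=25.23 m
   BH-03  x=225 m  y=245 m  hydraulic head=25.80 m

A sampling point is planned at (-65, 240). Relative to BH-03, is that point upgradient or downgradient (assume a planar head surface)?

With h = a·x + b·y + c and BH-01 as origin, the differences give:
  45·a + 45·b = +0.37
  140·a + 160·b = +0.94
Eliminate b (×160 and ×45, subtract): 900·a = 16.900 → a = ∂h/∂x = +0.01878
Back-substitute: b = ∂h/∂y = -0.01056.
Head at (-65, 240) = 24.86 + (+0.01878)·(-150) + (-0.01056)·(155) = 20.41 m.
That is lower than the 25.80 m at BH-03, so the point is downgradient.

downgradient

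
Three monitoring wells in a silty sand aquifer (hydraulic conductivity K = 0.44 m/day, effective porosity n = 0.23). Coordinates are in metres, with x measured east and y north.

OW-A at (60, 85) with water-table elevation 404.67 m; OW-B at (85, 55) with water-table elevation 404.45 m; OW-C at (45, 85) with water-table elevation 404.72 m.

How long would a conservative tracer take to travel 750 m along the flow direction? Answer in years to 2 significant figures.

190 years

Taking OW-A as reference: OW-B−OW-A = (25, -30, -0.22); OW-C−OW-A = (-15, 0, +0.05).
Solve a·Δx + b·Δy = Δh: det = 25·0 − (-15)·(-30) = -450.
∂h/∂x = [(-0.22)·0 − (+0.05)·(-30)] / -450 = -0.003333
∂h/∂y = [25·(+0.05) − (-15)·(-0.22)] / -450 = +0.004556
|∇h| = √(-0.003333² + 0.004556²) = 0.005645
Seepage velocity v = K·i/n = 0.44 × 0.005645 / 0.23 = 0.0108 m/day.
t = 750 / 0.0108 = 6.944e+04 days = 190 years.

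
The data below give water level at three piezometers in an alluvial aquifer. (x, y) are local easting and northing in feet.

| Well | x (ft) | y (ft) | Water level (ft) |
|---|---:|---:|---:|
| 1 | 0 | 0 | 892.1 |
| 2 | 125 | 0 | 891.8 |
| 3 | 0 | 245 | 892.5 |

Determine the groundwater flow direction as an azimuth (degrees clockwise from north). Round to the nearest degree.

∂h/∂x = (891.8 − 892.1) / (125 − 0) = -0.002400
∂h/∂y = (892.5 − 892.1) / (245 − 0) = +0.001633
Flow direction (−∇h) has components (+0.002400 E, -0.001633 N).
Azimuth = atan2(E, N) = atan2(+0.002400, -0.001633) = 124.2° ≈ 124°.

124°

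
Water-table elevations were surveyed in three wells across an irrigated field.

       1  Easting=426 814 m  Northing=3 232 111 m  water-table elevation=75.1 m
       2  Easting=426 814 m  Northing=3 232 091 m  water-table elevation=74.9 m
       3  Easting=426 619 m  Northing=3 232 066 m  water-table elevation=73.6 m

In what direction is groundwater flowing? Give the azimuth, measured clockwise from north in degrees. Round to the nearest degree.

208°

Three-point gradient (reference 1): Δ to 2 = (0, -20, -0.2), Δ to 3 = (-195, -45, -1.5).
∂h/∂x = +0.005385, ∂h/∂y = +0.010000 (det = -3900).
Flow direction (−∇h) has components (-0.005385 E, -0.010000 N).
Azimuth = atan2(E, N) = atan2(-0.005385, -0.010000) = 208.3° ≈ 208°.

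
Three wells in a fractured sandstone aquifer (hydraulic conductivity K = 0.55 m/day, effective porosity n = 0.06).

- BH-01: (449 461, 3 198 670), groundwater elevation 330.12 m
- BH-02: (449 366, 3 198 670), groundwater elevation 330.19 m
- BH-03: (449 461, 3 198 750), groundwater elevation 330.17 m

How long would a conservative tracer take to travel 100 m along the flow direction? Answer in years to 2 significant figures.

∂h/∂x = (330.19 − 330.12) / (449366 − 449461) = -0.0007368
∂h/∂y = (330.17 − 330.12) / (3198750 − 3198670) = +0.0006250
|∇h| = √(-0.0007368² + 0.0006250²) = 0.0009662
Seepage velocity v = K·i/n = 0.55 × 0.0009662 / 0.06 = 0.008857 m/day.
t = 100 / 0.008857 = 1.129e+04 days = 30.9 years.

31 years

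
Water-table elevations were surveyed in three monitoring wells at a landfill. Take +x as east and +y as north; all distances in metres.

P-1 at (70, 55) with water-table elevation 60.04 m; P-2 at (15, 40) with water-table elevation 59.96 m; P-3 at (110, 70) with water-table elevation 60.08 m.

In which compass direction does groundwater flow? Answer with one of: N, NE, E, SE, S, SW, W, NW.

Differences from P-1: to P-2 (Δx, Δy, Δh) = (-55, -15, -0.08); to P-3 = (40, 15, +0.04).
Determinant of the coordinate differences = (-55)·15 − 40·(-15) = -225.
∂h/∂x = [(-0.08)·15 − (+0.04)·(-15)] / -225 = +0.002667
∂h/∂y = [(-55)·(+0.04) − 40·(-0.08)] / -225 = -0.004444
Flow = −∇h = (-0.002667 east, +0.004444 north), which points northwest.

NW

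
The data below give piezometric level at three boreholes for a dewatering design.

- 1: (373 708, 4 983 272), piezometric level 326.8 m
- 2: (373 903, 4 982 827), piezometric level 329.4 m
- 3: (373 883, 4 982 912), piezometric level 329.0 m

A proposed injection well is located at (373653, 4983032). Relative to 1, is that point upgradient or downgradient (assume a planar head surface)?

Taking 1 as reference: 2−1 = (195, -445, +2.6); 3−1 = (175, -360, +2.2).
Determinant of the coordinate differences = 195·(-360) − 175·(-445) = 7675.
∂h/∂x = [(+2.6)·(-360) − (+2.2)·(-445)] / 7675 = +0.005603
∂h/∂y = [195·(+2.2) − 175·(+2.6)] / 7675 = -0.003388
Head at (373653, 4983032) = 326.8 + (+0.005603)·(-55) + (-0.003388)·(-240) = 327.30 m.
That is higher than the 326.8 m at 1, so the point is upgradient.

upgradient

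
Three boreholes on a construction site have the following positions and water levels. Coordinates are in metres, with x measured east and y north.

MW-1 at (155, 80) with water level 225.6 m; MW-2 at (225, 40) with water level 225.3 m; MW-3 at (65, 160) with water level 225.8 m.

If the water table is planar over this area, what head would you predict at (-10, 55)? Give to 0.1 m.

With h = a·x + b·y + c and MW-1 as origin, the differences give:
  70·a + (-40)·b = -0.3
  (-90)·a + 80·b = +0.2
Eliminate b (×80 and ×(-40), subtract): 2000·a = -16.00 → a = ∂h/∂x = -0.008000
Back-substitute: b = ∂h/∂y = -0.006500.
h(-10, 55) = 225.6 + (-0.008000)·(-165) + (-0.006500)·(-25) = 225.6 +1.320 +0.162 = 227.082 m.

227.1 m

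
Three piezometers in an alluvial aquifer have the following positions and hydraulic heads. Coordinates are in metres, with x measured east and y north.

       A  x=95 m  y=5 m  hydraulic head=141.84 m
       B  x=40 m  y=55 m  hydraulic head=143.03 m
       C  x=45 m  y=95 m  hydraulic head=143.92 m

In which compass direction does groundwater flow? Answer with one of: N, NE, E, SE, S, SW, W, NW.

S

Taking A as reference: B−A = (-55, 50, +1.19); C−A = (-50, 90, +2.08).
Determinant of the coordinate differences = (-55)·90 − (-50)·50 = -2450.
∂h/∂x = [(+1.19)·90 − (+2.08)·50] / -2450 = -0.001265
∂h/∂y = [(-55)·(+2.08) − (-50)·(+1.19)] / -2450 = +0.02241
Flow = −∇h = (+0.001265 east, -0.02241 north), which points south.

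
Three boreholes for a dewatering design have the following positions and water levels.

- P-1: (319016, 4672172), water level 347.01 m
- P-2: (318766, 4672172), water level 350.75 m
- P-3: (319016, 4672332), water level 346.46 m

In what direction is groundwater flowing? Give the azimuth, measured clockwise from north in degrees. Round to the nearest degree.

∂h/∂x = (350.75 − 347.01) / (318766 − 319016) = -0.01496
∂h/∂y = (346.46 − 347.01) / (4672332 − 4672172) = -0.003438
Flow direction (−∇h) has components (+0.01496 E, +0.003438 N).
Azimuth = atan2(E, N) = atan2(+0.01496, +0.003438) = 77.1° ≈ 077°.

077°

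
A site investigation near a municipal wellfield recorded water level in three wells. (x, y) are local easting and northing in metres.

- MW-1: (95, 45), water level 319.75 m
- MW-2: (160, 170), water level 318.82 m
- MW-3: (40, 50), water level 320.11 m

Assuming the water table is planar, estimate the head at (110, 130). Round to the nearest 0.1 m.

With h = a·x + b·y + c and MW-1 as origin, the differences give:
  65·a + 125·b = -0.93
  (-55)·a + 5·b = +0.36
Eliminate b (×5 and ×125, subtract): 7200·a = -49.650 → a = ∂h/∂x = -0.006896
Back-substitute: b = ∂h/∂y = -0.003854.
h(110, 130) = 319.75 + (-0.006896)·(15) + (-0.003854)·(85) = 319.75 -0.103 -0.328 = 319.319 m.

319.3 m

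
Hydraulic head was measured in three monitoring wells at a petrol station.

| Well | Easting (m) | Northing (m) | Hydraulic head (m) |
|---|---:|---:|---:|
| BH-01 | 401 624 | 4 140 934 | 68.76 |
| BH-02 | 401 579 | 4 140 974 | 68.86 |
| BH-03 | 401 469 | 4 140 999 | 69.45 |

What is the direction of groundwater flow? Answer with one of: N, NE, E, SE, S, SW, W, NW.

NE

Taking BH-01 as reference: BH-02−BH-01 = (-45, 40, +0.10); BH-03−BH-01 = (-155, 65, +0.69).
Determinant of the coordinate differences = (-45)·65 − (-155)·40 = 3275.
∂h/∂x = [(+0.10)·65 − (+0.69)·40] / 3275 = -0.006443
∂h/∂y = [(-45)·(+0.69) − (-155)·(+0.10)] / 3275 = -0.004748
Flow = −∇h = (+0.006443 east, +0.004748 north), which points northeast.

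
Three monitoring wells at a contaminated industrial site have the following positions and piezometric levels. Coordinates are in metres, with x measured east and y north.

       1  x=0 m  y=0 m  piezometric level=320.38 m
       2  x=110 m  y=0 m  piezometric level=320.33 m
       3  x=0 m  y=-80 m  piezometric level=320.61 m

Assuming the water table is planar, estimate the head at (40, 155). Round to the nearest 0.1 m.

319.9 m

∂h/∂x = (320.33 − 320.38) / (110 − 0) = -0.0004545
∂h/∂y = (320.61 − 320.38) / (-80 − 0) = -0.002875
h(40, 155) = 320.38 + (-0.0004545)·(40) + (-0.002875)·(155) = 320.38 -0.018 -0.446 = 319.916 m.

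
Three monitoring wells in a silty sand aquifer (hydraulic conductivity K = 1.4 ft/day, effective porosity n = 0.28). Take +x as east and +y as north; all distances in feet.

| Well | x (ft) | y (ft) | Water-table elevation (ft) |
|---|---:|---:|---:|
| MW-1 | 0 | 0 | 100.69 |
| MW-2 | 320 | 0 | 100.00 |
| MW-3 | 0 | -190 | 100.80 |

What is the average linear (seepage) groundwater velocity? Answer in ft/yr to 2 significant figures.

4.1 ft/yr

∂h/∂x = (100.00 − 100.69) / (320 − 0) = -0.002156
∂h/∂y = (100.80 − 100.69) / (-190 − 0) = -0.0005789
|∇h| = √(-0.002156² + -0.0005789²) = 0.002232
Seepage velocity v = K·i/n = 1.4 × 0.002232 / 0.28 = 0.01116 ft/day = 4.076 ft/yr.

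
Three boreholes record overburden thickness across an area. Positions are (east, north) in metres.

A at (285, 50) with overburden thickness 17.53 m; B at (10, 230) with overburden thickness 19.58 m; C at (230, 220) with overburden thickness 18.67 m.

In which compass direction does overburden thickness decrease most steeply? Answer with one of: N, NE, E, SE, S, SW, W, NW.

Three-point gradient (reference A): Δ to B = (-275, 180, +2.05), Δ to C = (-55, 170, +1.14).
∂d/∂x = -0.003889, ∂d/∂y = +0.005448 (det = -36850).
Steepest decrease is along −∇f = (+0.003889 E, -0.005448 N) → southeast.

SE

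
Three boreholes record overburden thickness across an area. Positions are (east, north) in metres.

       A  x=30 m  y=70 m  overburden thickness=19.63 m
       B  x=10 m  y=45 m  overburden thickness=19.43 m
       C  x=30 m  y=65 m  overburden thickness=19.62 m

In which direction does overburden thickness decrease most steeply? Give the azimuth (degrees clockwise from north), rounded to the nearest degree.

255°

With d = a·x + b·y + c and A as origin, the differences give:
  (-20)·a + (-25)·b = -0.20
  0·a + (-5)·b = -0.01
Eliminate b (×(-5) and ×(-25), subtract): 100·a = 0.750 → a = ∂d/∂x = +0.007500
Back-substitute: b = ∂d/∂y = +0.002000.
Steepest decrease is along −∇f: components (-0.007500 E, -0.002000 N).
Azimuth = atan2(-0.007500, -0.002000) = 255.1° ≈ 255°.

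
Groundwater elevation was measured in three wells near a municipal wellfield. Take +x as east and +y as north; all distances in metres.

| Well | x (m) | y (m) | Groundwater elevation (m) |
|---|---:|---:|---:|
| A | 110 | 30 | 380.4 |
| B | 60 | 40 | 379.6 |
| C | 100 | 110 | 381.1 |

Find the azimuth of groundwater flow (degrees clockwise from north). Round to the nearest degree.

With h = a·x + b·y + c and A as origin, the differences give:
  (-50)·a + 10·b = -0.8
  (-10)·a + 80·b = +0.7
Eliminate b (×80 and ×10, subtract): -3900·a = -71.00 → a = ∂h/∂x = +0.01821
Back-substitute: b = ∂h/∂y = +0.01103.
Flow direction (−∇h) has components (-0.01821 E, -0.01103 N).
Azimuth = atan2(E, N) = atan2(-0.01821, -0.01103) = 238.8° ≈ 239°.

239°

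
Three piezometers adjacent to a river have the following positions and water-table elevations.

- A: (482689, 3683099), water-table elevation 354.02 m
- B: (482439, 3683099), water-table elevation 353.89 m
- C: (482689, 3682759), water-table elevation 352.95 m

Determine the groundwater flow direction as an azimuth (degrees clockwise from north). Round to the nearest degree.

189°

∂h/∂x = (353.89 − 354.02) / (482439 − 482689) = +0.0005200
∂h/∂y = (352.95 − 354.02) / (3682759 − 3683099) = +0.003147
Flow direction (−∇h) has components (-0.0005200 E, -0.003147 N).
Azimuth = atan2(E, N) = atan2(-0.0005200, -0.003147) = 189.4° ≈ 189°.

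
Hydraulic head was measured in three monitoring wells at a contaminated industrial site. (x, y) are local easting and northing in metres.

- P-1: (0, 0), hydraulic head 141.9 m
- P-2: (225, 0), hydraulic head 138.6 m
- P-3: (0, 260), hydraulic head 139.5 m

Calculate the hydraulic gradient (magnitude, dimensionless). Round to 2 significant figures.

∂h/∂x = (138.6 − 141.9) / (225 − 0) = -0.01467
∂h/∂y = (139.5 − 141.9) / (260 − 0) = -0.009231
|∇h| = √(-0.01467² + -0.009231²) = 0.01733

0.017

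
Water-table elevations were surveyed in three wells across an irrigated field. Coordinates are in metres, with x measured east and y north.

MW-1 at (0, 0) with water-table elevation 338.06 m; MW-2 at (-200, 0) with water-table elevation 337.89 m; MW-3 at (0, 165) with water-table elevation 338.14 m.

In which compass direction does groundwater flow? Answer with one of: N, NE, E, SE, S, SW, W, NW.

∂h/∂x = (337.89 − 338.06) / (-200 − 0) = +0.0008500
∂h/∂y = (338.14 − 338.06) / (165 − 0) = +0.0004848
Flow = −∇h = (-0.0008500 east, -0.0004848 north), which points southwest.

SW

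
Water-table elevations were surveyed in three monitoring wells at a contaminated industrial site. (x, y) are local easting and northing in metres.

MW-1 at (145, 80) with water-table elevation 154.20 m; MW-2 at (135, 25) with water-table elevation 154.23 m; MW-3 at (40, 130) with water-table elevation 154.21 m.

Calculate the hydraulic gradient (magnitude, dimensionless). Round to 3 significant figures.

With h = a·x + b·y + c and MW-1 as origin, the differences give:
  (-10)·a + (-55)·b = +0.03
  (-105)·a + 50·b = +0.01
Eliminate b (×50 and ×(-55), subtract): -6275·a = 2.050 → a = ∂h/∂x = -0.0003267
Back-substitute: b = ∂h/∂y = -0.0004861.
|∇h| = √(-0.0003267² + -0.0004861²) = 0.0005857

0.000586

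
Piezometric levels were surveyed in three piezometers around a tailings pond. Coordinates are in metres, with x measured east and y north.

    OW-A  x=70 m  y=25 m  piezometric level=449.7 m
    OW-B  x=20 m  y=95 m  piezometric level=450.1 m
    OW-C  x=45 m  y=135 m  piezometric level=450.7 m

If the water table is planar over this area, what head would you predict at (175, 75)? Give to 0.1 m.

451.0 m

With h = a·x + b·y + c and OW-A as origin, the differences give:
  (-50)·a + 70·b = +0.4
  (-25)·a + 110·b = +1.0
Eliminate b (×110 and ×70, subtract): -3750·a = -26.00 → a = ∂h/∂x = +0.006933
Back-substitute: b = ∂h/∂y = +0.01067.
h(175, 75) = 449.7 + (+0.006933)·(105) + (+0.01067)·(50) = 449.7 +0.728 +0.533 = 450.961 m.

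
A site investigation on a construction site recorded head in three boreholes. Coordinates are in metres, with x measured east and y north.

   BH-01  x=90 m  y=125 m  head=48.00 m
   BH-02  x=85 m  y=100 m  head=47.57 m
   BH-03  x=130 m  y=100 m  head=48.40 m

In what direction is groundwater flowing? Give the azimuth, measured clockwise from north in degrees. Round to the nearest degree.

Differences from BH-01: to BH-02 (Δx, Δy, Δh) = (-5, -25, -0.43); to BH-03 = (40, -25, +0.40).
Determinant of the coordinate differences = (-5)·(-25) − 40·(-25) = 1125.
∂h/∂x = [(-0.43)·(-25) − (+0.40)·(-25)] / 1125 = +0.01844
∂h/∂y = [(-5)·(+0.40) − 40·(-0.43)] / 1125 = +0.01351
Flow direction (−∇h) has components (-0.01844 E, -0.01351 N).
Azimuth = atan2(E, N) = atan2(-0.01844, -0.01351) = 233.8° ≈ 234°.

234°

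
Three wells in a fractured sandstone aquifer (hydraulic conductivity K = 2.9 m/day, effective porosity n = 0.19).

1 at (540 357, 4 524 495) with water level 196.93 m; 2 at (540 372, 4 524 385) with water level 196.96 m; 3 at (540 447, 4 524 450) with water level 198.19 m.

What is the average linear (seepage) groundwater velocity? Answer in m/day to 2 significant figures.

Taking 1 as reference: 2−1 = (15, -110, +0.03); 3−1 = (90, -45, +1.26).
Solve a·Δx + b·Δy = Δh: det = 15·(-45) − 90·(-110) = 9225.
∂h/∂x = [(+0.03)·(-45) − (+1.26)·(-110)] / 9225 = +0.01488
∂h/∂y = [15·(+1.26) − 90·(+0.03)] / 9225 = +0.001756
|∇h| = √(0.01488² + 0.001756²) = 0.01498
Seepage velocity v = K·i/n = 2.9 × 0.01498 / 0.19 = 0.2286 m/day.

0.23 m/day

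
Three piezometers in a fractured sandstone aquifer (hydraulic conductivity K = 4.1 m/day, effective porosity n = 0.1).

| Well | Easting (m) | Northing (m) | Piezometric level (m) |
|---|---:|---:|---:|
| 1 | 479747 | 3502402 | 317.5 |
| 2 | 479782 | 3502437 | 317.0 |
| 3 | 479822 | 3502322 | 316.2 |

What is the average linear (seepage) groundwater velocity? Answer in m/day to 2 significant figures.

0.65 m/day

Differences from 1: to 2 (Δx, Δy, Δh) = (35, 35, -0.5); to 3 = (75, -80, -1.3).
Determinant of the coordinate differences = 35·(-80) − 75·35 = -5425.
∂h/∂x = [(-0.5)·(-80) − (-1.3)·35] / -5425 = -0.01576
∂h/∂y = [35·(-1.3) − 75·(-0.5)] / -5425 = +0.001475
|∇h| = √(-0.01576² + 0.001475²) = 0.01583
Seepage velocity v = K·i/n = 4.1 × 0.01583 / 0.1 = 0.649 m/day.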